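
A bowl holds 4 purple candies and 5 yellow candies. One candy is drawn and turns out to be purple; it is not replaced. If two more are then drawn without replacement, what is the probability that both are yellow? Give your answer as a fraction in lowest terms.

5/14

After the first draw, 5 of the remaining 8 candies are yellow.
P = 5/8 × 4/7 = 20/56 = 5/14.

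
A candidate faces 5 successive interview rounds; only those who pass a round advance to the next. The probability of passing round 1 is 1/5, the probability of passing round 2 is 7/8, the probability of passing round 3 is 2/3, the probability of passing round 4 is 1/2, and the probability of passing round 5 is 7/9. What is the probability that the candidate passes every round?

49/1080

Each stage is reached only if all earlier stages succeed, so
P = 1/5 × 7/8 × 2/3 × 1/2 × 7/9 = 98/2160 = 49/1080.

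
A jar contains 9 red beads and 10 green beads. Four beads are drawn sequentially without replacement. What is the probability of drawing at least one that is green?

625/646

P(no green) = 9/19 × 8/18 × 7/17 × 6/16 = 3024/93024 = 21/646.
P(at least one) = 1 − 21/646 = 625/646.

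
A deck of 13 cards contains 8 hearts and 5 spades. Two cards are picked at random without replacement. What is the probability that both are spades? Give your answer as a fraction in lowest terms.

P(every draw is a spade) = 5/13 × 4/12 = 20/156 = 5/39.

5/39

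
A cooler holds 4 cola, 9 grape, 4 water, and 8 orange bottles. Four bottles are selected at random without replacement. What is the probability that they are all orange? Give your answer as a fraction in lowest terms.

7/1265

P(every draw is orange) = 8/25 × 7/24 × 6/23 × 5/22 = 1680/303600 = 7/1265.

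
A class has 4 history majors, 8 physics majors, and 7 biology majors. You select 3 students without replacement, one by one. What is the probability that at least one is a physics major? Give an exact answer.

P(no physics majors) = 11/19 × 10/18 × 9/17 = 990/5814 = 55/323.
P(at least one) = 1 − 55/323 = 268/323.

268/323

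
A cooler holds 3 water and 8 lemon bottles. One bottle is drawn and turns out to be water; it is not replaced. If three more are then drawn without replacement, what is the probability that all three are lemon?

7/15

With the first bottle removed, 8 lemon remain out of 10.
P = 8/10 × 7/9 × 6/8 = 336/720 = 7/15.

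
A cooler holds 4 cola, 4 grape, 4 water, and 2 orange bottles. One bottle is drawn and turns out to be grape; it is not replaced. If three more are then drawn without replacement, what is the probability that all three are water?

2/143

After the first draw, 4 of the remaining 13 bottles are water.
P = 4/13 × 3/12 × 2/11 = 24/1716 = 2/143.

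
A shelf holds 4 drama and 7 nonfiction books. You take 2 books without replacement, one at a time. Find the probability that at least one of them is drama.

34/55

P(no drama) = 7/11 × 6/10 = 42/110 = 21/55.
P(at least one) = 1 − 21/55 = 34/55.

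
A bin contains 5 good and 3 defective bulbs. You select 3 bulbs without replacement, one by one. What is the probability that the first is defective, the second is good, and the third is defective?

Chain rule:
P = 3/8 × 5/7 × 2/6 = 30/336 = 5/56.

5/56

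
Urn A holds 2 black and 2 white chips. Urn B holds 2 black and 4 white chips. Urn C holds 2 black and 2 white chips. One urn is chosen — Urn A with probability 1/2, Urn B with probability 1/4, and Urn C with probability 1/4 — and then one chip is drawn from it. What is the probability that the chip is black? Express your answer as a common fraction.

From Urn A: P(black) = 2/4.
From Urn B: P(black) = 2/6.
From Urn C: P(black) = 2/4.
Total probability = (1/2)(2/4) + (1/4)(2/6) + (1/4)(2/4) = 11/24.

11/24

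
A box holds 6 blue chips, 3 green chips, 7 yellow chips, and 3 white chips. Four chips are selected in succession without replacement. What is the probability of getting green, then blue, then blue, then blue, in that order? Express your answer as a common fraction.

5/1292

Multiply the probability of each draw given the previous ones:
P = 3/19 × 6/18 × 5/17 × 4/16 = 360/93024 = 5/1292.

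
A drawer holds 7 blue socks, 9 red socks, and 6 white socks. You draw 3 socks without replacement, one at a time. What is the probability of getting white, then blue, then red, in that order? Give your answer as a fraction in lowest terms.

Multiply the probability of each draw given the previous ones:
P = 6/22 × 7/21 × 9/20 = 378/9240 = 9/220.

9/220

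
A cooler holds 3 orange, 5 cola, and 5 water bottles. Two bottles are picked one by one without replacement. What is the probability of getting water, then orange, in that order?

Chain rule:
P = 5/13 × 3/12 = 15/156 = 5/52.

5/52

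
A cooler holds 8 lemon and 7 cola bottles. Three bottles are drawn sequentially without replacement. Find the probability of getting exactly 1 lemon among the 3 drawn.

24/65

One ordering (lemon drawn first) has probability 8/15 × 7/14 × 6/13 = 336/2730 = 8/65.
There are C(3,1) = 3 such orderings, each equally likely, so P = 3 × 8/65 = 24/65.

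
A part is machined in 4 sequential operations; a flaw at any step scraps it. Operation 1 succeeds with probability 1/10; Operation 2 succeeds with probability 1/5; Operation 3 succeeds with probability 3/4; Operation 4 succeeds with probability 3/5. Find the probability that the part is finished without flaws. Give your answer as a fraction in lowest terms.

9/1000

Multiplying along the chain,
P = 1/10 × 1/5 × 3/4 × 3/5 = 9/1000.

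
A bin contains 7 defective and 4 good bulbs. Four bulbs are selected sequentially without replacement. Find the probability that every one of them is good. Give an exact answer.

1/330

P(every draw is good) = 4/11 × 3/10 × 2/9 × 1/8 = 24/7920 = 1/330.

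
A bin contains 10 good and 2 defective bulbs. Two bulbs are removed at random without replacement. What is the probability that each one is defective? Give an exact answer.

P = 2/12 × 1/11 = 2/132 = 1/66.

1/66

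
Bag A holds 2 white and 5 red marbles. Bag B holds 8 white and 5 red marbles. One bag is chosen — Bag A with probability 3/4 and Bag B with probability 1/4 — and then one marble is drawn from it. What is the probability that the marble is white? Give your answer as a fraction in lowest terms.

From Bag A: P(white) = 2/7.
From Bag B: P(white) = 8/13.
Total probability = (3/4)(2/7) + (1/4)(8/13) = 67/182.

67/182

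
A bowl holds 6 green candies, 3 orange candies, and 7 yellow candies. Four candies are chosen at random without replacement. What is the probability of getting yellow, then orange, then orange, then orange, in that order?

1/1040

Multiply the probability of each draw given the previous ones:
P = 7/16 × 3/15 × 2/14 × 1/13 = 42/43680 = 1/1040.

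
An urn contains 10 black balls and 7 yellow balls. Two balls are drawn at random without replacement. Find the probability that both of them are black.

45/136

P(all black) = 10/17 × 9/16 = 90/272 = 45/136.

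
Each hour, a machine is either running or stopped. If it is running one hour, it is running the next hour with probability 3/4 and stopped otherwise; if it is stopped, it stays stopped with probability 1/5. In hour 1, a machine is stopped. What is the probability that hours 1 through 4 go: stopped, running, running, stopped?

3/20

Hour 1 is given. For each transition, use the conditional probability from the current state:
P(running | stopped) = 4/5; P(running | running) = 3/4; P(stopped | running) = 1/4.
P = 4/5 × 3/4 × 1/4 = 12/80 = 3/20.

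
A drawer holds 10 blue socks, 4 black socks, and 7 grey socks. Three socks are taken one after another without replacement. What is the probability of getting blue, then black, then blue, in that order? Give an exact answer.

Chain rule:
P = 10/21 × 4/20 × 9/19 = 360/7980 = 6/133.

6/133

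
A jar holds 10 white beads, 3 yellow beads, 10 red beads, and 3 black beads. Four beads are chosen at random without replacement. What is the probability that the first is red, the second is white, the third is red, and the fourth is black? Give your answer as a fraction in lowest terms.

Chain rule:
P = 10/26 × 10/25 × 9/24 × 3/23 = 2700/358800 = 9/1196.

9/1196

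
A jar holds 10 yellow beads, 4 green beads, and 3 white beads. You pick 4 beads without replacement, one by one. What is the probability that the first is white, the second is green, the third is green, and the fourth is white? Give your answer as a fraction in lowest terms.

Each draw changes the counts, so multiply the conditional probabilities along the sequence:
P = 3/17 × 4/16 × 3/15 × 2/14 = 72/57120 = 3/2380.

3/2380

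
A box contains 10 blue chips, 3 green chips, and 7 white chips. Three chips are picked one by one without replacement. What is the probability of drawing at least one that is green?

P(no green) = 17/20 × 16/19 × 15/18 = 4080/6840 = 34/57.
P(at least one) = 1 − 34/57 = 23/57.

23/57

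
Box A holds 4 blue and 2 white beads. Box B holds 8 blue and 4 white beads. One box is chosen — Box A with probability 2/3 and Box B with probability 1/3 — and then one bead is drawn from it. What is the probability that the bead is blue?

From Box A: P(blue) = 4/6.
From Box B: P(blue) = 8/12.
Total probability = (2/3)(4/6) + (1/3)(8/12) = 2/3.

2/3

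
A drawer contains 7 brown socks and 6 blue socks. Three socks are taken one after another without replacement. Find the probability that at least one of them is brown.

133/143

P(no brown) = 6/13 × 5/12 × 4/11 = 120/1716 = 10/143.
P(at least one) = 1 − 10/143 = 133/143.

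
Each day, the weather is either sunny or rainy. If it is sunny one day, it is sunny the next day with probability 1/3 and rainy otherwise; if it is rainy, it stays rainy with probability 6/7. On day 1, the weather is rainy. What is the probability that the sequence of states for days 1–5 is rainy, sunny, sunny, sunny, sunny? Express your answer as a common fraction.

Day 1 is given. For each transition, use the conditional probability from the current state:
P(sunny | rainy) = 1/7; P(sunny | sunny) = 1/3; P(sunny | sunny) = 1/3; P(sunny | sunny) = 1/3.
P = 1/7 × 1/3 × 1/3 × 1/3 = 1/189.

1/189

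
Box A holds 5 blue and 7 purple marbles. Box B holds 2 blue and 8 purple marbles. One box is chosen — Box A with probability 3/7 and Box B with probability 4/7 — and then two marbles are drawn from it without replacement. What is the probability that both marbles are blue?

269/3465

From Box A: P(both blue) = (5/12)(4/11) = 5/33.
From Box B: P(both blue) = (2/10)(1/9) = 1/45.
Total probability = (3/7)(5/33) + (4/7)(1/45) = 269/3465.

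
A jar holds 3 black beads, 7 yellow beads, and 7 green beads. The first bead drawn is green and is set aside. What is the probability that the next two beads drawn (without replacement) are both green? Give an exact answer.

With the first bead removed, 6 green remain out of 16.
P = 6/16 × 5/15 = 30/240 = 1/8.

1/8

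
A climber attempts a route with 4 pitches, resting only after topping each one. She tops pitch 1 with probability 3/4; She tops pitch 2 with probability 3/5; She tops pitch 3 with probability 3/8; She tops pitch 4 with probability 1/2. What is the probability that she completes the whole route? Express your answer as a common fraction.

The events are sequential, so multiply the conditional probabilities:
P = 3/4 × 3/5 × 3/8 × 1/2 = 27/320.

27/320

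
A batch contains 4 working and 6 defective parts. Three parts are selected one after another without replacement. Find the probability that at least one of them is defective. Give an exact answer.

29/30

P(no defective) = 4/10 × 3/9 × 2/8 = 24/720 = 1/30.
P(at least one) = 1 − 1/30 = 29/30.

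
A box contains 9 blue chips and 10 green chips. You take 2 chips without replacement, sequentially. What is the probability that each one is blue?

4/19

P = 9/19 × 8/18 = 72/342 = 4/19.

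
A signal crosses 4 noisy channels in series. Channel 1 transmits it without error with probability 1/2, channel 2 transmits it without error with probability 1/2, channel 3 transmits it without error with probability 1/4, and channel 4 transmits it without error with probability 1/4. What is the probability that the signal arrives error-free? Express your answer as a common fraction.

Each stage is reached only if all earlier stages succeed, so
P = 1/2 × 1/2 × 1/4 × 1/4 = 1/64.

1/64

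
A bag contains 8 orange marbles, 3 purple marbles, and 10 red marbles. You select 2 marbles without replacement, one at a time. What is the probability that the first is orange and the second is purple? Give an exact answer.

2/35

Each draw changes the counts, so multiply the conditional probabilities along the sequence:
P = 8/21 × 3/20 = 24/420 = 2/35.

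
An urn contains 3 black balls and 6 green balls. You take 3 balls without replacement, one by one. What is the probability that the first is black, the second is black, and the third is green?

1/14

Chain rule:
P = 3/9 × 2/8 × 6/7 = 36/504 = 1/14.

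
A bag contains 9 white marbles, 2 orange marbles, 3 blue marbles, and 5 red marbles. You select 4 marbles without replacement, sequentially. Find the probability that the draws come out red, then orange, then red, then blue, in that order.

5/3876

Multiply the probability of each draw given the previous ones:
P = 5/19 × 2/18 × 4/17 × 3/16 = 120/93024 = 5/3876.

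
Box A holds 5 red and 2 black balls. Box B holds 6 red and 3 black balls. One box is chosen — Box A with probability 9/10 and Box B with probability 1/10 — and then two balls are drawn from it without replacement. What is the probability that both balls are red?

79/168

From Box A: P(both red) = (5/7)(4/6) = 10/21.
From Box B: P(both red) = (6/9)(5/8) = 5/12.
Total probability = (9/10)(10/21) + (1/10)(5/12) = 79/168.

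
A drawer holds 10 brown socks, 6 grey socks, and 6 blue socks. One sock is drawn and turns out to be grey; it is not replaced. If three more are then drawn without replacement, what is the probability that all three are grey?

1/133

With the first sock removed, 5 grey remain out of 21.
P = 5/21 × 4/20 × 3/19 = 60/7980 = 1/133.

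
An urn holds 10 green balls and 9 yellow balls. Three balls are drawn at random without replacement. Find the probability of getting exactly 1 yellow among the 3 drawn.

One ordering (yellow drawn first) has probability 9/19 × 10/18 × 9/17 = 810/5814 = 45/323.
There are C(3,1) = 3 such orderings, each equally likely, so P = 3 × 45/323 = 135/323.

135/323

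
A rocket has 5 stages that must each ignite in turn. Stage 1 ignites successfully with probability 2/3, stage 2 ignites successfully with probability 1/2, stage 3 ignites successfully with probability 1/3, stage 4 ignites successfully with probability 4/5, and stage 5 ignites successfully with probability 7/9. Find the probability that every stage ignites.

28/405

Multiplying along the chain,
P = 2/3 × 1/2 × 1/3 × 4/5 × 7/9 = 56/810 = 28/405.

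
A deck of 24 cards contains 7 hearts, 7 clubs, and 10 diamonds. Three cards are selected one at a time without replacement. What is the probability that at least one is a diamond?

P(no diamonds) = 14/24 × 13/23 × 12/22 = 2184/12144 = 91/506.
P(at least one) = 1 − 91/506 = 415/506.

415/506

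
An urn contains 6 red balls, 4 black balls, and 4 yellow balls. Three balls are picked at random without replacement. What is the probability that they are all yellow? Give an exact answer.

1/91

P(every draw is yellow) = 4/14 × 3/13 × 2/12 = 24/2184 = 1/91.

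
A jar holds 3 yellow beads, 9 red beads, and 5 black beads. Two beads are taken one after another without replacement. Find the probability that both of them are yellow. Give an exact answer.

P(all yellow) = 3/17 × 2/16 = 6/272 = 3/136.

3/136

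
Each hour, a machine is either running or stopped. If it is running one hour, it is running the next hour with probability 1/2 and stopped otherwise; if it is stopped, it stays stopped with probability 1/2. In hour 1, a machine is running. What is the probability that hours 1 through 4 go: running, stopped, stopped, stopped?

1/8

Hour 1 is given. For each transition, use the conditional probability from the current state:
P(stopped | running) = 1/2; P(stopped | stopped) = 1/2; P(stopped | stopped) = 1/2.
P = 1/2 × 1/2 × 1/2 = 1/8.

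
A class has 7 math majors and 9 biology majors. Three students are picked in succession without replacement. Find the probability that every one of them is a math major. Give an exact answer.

P(every draw is a math major) = 7/16 × 6/15 × 5/14 = 210/3360 = 1/16.

1/16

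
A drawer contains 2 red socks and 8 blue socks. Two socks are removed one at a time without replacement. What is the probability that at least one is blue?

P(no blue) = 2/10 × 1/9 = 2/90 = 1/45.
P(at least one) = 1 − 1/45 = 44/45.

44/45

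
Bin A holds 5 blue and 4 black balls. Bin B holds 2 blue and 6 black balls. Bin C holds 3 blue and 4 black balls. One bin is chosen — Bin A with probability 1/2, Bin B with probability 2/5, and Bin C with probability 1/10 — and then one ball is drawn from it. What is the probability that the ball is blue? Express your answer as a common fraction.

53/126

From Bin A: P(blue) = 5/9.
From Bin B: P(blue) = 2/8.
From Bin C: P(blue) = 3/7.
Total probability = (1/2)(5/9) + (2/5)(2/8) + (1/10)(3/7) = 53/126.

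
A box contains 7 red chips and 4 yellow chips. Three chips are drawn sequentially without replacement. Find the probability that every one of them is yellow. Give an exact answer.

4/165

P(every draw is yellow) = 4/11 × 3/10 × 2/9 = 24/990 = 4/165.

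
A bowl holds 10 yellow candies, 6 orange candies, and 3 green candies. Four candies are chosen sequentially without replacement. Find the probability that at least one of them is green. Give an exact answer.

P(no green) = 16/19 × 15/18 × 14/17 × 13/16 = 43680/93024 = 455/969.
P(at least one) = 1 − 455/969 = 514/969.

514/969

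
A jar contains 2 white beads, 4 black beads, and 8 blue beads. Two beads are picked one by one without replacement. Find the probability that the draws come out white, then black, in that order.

Each draw changes the counts, so multiply the conditional probabilities along the sequence:
P = 2/14 × 4/13 = 8/182 = 4/91.

4/91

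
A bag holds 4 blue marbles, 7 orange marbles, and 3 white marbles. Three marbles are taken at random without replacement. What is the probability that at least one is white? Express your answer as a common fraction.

P(no white) = 11/14 × 10/13 × 9/12 = 990/2184 = 165/364.
P(at least one) = 1 − 165/364 = 199/364.

199/364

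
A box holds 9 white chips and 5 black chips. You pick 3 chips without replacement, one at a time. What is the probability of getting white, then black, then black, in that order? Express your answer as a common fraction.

Multiply the probability of each draw given the previous ones:
P = 9/14 × 5/13 × 4/12 = 180/2184 = 15/182.

15/182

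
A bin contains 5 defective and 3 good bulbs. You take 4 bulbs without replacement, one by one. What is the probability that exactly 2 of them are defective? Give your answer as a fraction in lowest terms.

3/7

One ordering (defective drawn first) has probability 5/8 × 4/7 × 3/6 × 2/5 = 120/1680 = 1/14.
There are C(4,2) = 6 such orderings, each equally likely, so P = 6 × 1/14 = 3/7.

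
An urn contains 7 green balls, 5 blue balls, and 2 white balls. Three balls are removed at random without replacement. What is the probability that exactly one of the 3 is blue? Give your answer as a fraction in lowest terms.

45/91

One ordering (blue drawn first) has probability 5/14 × 9/13 × 8/12 = 360/2184 = 15/91.
There are C(3,1) = 3 such orderings, each equally likely, so P = 3 × 15/91 = 45/91.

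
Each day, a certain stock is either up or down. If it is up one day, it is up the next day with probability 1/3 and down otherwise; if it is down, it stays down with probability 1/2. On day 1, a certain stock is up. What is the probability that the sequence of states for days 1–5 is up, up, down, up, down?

2/27

Day 1 is given. For each transition, use the conditional probability from the current state:
P(up | up) = 1/3; P(down | up) = 2/3; P(up | down) = 1/2; P(down | up) = 2/3.
P = 1/3 × 2/3 × 1/2 × 2/3 = 4/54 = 2/27.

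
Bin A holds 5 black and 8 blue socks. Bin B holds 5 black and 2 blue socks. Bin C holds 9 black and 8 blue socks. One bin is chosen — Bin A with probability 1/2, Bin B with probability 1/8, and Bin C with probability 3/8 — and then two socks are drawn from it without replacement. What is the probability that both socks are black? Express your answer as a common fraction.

From Bin A: P(both black) = (5/13)(4/12) = 5/39.
From Bin B: P(both black) = (5/7)(4/6) = 10/21.
From Bin C: P(both black) = (9/17)(8/16) = 9/34.
Total probability = (1/2)(5/39) + (1/8)(10/21) + (3/8)(9/34) = 5517/24752.

5517/24752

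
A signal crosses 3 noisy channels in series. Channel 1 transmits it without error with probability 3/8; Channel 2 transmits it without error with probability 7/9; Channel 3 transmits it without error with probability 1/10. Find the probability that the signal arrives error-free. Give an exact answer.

The events are sequential, so multiply the conditional probabilities:
P = 3/8 × 7/9 × 1/10 = 21/720 = 7/240.

7/240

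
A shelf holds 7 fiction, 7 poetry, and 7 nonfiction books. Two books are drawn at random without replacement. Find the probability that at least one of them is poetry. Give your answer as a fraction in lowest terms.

17/30

P(no poetry) = 14/21 × 13/20 = 182/420 = 13/30.
P(at least one) = 1 − 13/30 = 17/30.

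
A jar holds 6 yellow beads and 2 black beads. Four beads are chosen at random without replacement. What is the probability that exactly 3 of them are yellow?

4/7

One ordering (yellow drawn first) has probability 6/8 × 5/7 × 4/6 × 2/5 = 240/1680 = 1/7.
There are C(4,3) = 4 such orderings, each equally likely, so P = 4 × 1/7 = 4/7.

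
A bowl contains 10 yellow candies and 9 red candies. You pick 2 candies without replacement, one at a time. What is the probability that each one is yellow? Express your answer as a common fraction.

P(all yellow) = 10/19 × 9/18 = 90/342 = 5/19.

5/19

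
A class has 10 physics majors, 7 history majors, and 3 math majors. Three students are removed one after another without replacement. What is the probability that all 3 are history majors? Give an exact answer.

7/228

P = 7/20 × 6/19 × 5/18 = 210/6840 = 7/228.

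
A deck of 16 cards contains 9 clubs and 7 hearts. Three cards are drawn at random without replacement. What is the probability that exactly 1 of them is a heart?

9/20

One ordering (a heart drawn first) has probability 7/16 × 9/15 × 8/14 = 504/3360 = 3/20.
There are C(3,1) = 3 such orderings, each equally likely, so P = 3 × 3/20 = 9/20.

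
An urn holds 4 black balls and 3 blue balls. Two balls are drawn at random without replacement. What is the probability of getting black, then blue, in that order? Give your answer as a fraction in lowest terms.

2/7

Multiply the probability of each draw given the previous ones:
P = 4/7 × 3/6 = 12/42 = 2/7.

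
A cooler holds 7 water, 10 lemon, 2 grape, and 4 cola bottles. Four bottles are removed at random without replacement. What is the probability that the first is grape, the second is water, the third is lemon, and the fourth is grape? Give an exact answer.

Chain rule:
P = 2/23 × 7/22 × 10/21 × 1/20 = 140/212520 = 1/1518.

1/1518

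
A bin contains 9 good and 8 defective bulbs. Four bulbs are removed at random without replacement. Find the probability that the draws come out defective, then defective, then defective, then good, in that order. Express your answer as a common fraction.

Each draw changes the counts, so multiply the conditional probabilities along the sequence:
P = 8/17 × 7/16 × 6/15 × 9/14 = 3024/57120 = 9/170.

9/170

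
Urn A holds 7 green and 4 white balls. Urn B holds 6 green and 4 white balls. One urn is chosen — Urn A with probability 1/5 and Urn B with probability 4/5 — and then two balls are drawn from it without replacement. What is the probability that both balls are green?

From Urn A: P(both green) = (7/11)(6/10) = 21/55.
From Urn B: P(both green) = (6/10)(5/9) = 1/3.
Total probability = (1/5)(21/55) + (4/5)(1/3) = 283/825.

283/825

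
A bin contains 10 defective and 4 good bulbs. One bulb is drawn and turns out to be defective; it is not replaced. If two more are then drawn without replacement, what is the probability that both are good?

With the first bulb removed, 4 good remain out of 13.
P = 4/13 × 3/12 = 12/156 = 1/13.

1/13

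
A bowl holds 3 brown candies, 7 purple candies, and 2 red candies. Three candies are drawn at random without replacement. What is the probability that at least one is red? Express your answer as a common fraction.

P(no red) = 10/12 × 9/11 × 8/10 = 720/1320 = 6/11.
P(at least one) = 1 − 6/11 = 5/11.

5/11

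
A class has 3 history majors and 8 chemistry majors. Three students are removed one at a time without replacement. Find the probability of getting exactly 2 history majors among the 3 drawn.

8/55

One ordering (history majors drawn first) has probability 3/11 × 2/10 × 8/9 = 48/990 = 8/165.
There are C(3,2) = 3 such orderings, each equally likely, so P = 3 × 8/165 = 8/55.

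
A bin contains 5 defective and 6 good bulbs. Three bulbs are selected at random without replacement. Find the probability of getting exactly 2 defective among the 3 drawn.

4/11

One ordering (defective drawn first) has probability 5/11 × 4/10 × 6/9 = 120/990 = 4/33.
There are C(3,2) = 3 such orderings, each equally likely, so P = 3 × 4/33 = 4/11.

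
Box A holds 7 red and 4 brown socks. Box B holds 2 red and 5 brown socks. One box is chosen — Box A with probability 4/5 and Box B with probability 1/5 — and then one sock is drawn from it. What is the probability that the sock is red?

From Box A: P(red) = 7/11.
From Box B: P(red) = 2/7.
Total probability = (4/5)(7/11) + (1/5)(2/7) = 218/385.

218/385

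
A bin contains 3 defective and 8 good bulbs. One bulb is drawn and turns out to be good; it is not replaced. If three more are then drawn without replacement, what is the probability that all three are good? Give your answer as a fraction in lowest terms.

7/24

With the first bulb removed, 7 good remain out of 10.
P = 7/10 × 6/9 × 5/8 = 210/720 = 7/24.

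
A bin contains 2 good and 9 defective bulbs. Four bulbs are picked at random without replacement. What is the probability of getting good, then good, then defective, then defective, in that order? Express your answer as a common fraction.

Multiply the probability of each draw given the previous ones:
P = 2/11 × 1/10 × 9/9 × 8/8 = 144/7920 = 1/55.

1/55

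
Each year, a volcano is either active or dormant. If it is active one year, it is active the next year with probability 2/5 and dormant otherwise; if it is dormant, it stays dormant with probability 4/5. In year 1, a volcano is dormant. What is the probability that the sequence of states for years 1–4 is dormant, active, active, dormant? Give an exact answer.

6/125

Year 1 is given. For each transition, use the conditional probability from the current state:
P(active | dormant) = 1/5; P(active | active) = 2/5; P(dormant | active) = 3/5.
P = 1/5 × 2/5 × 3/5 = 6/125.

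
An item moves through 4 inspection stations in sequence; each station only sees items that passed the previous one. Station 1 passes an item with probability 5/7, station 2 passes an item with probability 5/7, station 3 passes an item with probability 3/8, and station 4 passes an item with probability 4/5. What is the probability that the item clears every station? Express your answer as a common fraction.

Multiplying along the chain,
P = 5/7 × 5/7 × 3/8 × 4/5 = 300/1960 = 15/98.

15/98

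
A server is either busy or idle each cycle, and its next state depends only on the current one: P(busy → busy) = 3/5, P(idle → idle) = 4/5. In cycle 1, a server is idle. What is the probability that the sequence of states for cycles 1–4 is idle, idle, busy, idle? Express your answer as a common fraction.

Cycle 1 is given. For each transition, use the conditional probability from the current state:
P(idle | idle) = 4/5; P(busy | idle) = 1/5; P(idle | busy) = 2/5.
P = 4/5 × 1/5 × 2/5 = 8/125.

8/125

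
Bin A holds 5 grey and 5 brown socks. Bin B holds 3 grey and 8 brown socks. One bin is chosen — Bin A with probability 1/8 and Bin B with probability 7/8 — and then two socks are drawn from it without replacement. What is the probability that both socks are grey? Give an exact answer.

299/3960

From Bin A: P(both grey) = (5/10)(4/9) = 2/9.
From Bin B: P(both grey) = (3/11)(2/10) = 3/55.
Total probability = (1/8)(2/9) + (7/8)(3/55) = 299/3960.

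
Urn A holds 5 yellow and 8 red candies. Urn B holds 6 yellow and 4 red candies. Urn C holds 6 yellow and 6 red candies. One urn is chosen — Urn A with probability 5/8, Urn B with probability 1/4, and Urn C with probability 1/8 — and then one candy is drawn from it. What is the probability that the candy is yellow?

From Urn A: P(yellow) = 5/13.
From Urn B: P(yellow) = 6/10.
From Urn C: P(yellow) = 6/12.
Total probability = (5/8)(5/13) + (1/4)(6/10) + (1/8)(6/12) = 471/1040.

471/1040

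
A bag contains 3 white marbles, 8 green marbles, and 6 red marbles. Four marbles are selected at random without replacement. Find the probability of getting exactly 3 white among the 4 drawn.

One ordering (white drawn first) has probability 3/17 × 2/16 × 1/15 × 14/14 = 84/57120 = 1/680.
There are C(4,3) = 4 such orderings, each equally likely, so P = 4 × 1/680 = 1/170.

1/170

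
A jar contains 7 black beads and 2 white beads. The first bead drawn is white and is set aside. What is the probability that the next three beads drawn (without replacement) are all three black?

5/8

After the first draw, 7 of the remaining 8 beads are black.
P = 7/8 × 6/7 × 5/6 = 210/336 = 5/8.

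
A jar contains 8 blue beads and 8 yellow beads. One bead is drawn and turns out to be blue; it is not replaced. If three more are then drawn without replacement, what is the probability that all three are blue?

With the first bead removed, 7 blue remain out of 15.
P = 7/15 × 6/14 × 5/13 = 210/2730 = 1/13.

1/13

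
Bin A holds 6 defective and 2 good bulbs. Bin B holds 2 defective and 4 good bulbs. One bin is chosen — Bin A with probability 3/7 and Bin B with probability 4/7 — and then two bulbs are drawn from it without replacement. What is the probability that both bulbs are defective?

787/2940

From Bin A: P(both defective) = (6/8)(5/7) = 15/28.
From Bin B: P(both defective) = (2/6)(1/5) = 1/15.
Total probability = (3/7)(15/28) + (4/7)(1/15) = 787/2940.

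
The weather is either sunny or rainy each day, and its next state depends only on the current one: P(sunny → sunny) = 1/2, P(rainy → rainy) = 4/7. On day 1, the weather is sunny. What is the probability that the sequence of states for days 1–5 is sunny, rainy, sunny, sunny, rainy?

3/56

Day 1 is given. For each transition, use the conditional probability from the current state:
P(rainy | sunny) = 1/2; P(sunny | rainy) = 3/7; P(sunny | sunny) = 1/2; P(rainy | sunny) = 1/2.
P = 1/2 × 3/7 × 1/2 × 1/2 = 3/56.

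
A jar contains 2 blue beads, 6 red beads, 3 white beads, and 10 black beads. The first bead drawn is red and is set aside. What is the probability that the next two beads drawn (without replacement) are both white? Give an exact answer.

3/190

With the first bead removed, 3 white remain out of 20.
P = 3/20 × 2/19 = 6/380 = 3/190.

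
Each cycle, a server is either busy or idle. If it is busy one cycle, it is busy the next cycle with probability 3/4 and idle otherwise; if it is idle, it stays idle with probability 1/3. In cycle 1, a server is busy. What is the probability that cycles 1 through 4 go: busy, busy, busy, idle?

9/64

Cycle 1 is given. For each transition, use the conditional probability from the current state:
P(busy | busy) = 3/4; P(busy | busy) = 3/4; P(idle | busy) = 1/4.
P = 3/4 × 3/4 × 1/4 = 9/64.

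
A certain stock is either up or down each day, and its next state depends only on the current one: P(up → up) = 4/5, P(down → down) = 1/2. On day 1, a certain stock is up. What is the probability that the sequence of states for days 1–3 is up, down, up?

Day 1 is given. For each transition, use the conditional probability from the current state:
P(down | up) = 1/5; P(up | down) = 1/2.
P = 1/5 × 1/2 = 1/10.

1/10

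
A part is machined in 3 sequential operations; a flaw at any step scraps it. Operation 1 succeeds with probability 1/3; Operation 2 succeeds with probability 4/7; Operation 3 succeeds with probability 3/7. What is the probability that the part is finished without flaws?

Each stage is reached only if all earlier stages succeed, so
P = 1/3 × 4/7 × 3/7 = 12/147 = 4/49.

4/49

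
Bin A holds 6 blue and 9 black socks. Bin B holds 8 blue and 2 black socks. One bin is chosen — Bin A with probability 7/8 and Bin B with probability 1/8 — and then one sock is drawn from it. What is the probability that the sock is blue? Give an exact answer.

9/20

From Bin A: P(blue) = 6/15.
From Bin B: P(blue) = 8/10.
Total probability = (7/8)(6/15) + (1/8)(8/10) = 9/20.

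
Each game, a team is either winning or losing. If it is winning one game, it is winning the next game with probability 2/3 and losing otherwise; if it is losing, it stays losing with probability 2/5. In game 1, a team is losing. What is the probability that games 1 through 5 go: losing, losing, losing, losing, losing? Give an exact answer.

16/625

Game 1 is given. For each transition, use the conditional probability from the current state:
P(losing | losing) = 2/5; P(losing | losing) = 2/5; P(losing | losing) = 2/5; P(losing | losing) = 2/5.
P = 2/5 × 2/5 × 2/5 × 2/5 = 16/625.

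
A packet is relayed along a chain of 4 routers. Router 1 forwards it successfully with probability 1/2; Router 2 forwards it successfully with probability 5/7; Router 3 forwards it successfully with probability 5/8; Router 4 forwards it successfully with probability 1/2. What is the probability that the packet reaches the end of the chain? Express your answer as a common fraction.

25/224

The events are sequential, so multiply the conditional probabilities:
P = 1/2 × 5/7 × 5/8 × 1/2 = 25/224.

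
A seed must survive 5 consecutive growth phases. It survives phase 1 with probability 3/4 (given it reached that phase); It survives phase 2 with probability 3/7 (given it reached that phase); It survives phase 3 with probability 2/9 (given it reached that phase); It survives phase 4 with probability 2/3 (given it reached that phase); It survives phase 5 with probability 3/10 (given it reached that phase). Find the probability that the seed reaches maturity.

1/70

Multiplying along the chain,
P = 3/4 × 3/7 × 2/9 × 2/3 × 3/10 = 108/7560 = 1/70.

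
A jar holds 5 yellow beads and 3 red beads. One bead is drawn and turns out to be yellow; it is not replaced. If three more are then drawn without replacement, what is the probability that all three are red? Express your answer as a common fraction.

1/35

After the first draw, 3 of the remaining 7 beads are red.
P = 3/7 × 2/6 × 1/5 = 6/210 = 1/35.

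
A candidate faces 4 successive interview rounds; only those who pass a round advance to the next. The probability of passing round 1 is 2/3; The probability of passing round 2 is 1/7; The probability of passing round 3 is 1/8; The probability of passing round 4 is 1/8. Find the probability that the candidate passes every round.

1/672

Each stage is reached only if all earlier stages succeed, so
P = 2/3 × 1/7 × 1/8 × 1/8 = 2/1344 = 1/672.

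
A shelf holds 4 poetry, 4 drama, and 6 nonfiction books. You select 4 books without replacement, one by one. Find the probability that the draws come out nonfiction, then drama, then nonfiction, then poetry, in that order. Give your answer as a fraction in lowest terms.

20/1001

Chain rule:
P = 6/14 × 4/13 × 5/12 × 4/11 = 480/24024 = 20/1001.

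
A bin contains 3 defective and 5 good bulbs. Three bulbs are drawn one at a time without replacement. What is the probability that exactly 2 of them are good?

One ordering (good drawn first) has probability 5/8 × 4/7 × 3/6 = 60/336 = 5/28.
There are C(3,2) = 3 such orderings, each equally likely, so P = 3 × 5/28 = 15/28.

15/28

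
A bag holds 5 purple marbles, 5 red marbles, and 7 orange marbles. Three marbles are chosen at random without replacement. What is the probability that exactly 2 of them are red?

One ordering (red drawn first) has probability 5/17 × 4/16 × 12/15 = 240/4080 = 1/17.
There are C(3,2) = 3 such orderings, each equally likely, so P = 3 × 1/17 = 3/17.

3/17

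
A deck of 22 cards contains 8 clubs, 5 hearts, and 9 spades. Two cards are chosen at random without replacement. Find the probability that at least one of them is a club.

P(no clubs) = 14/22 × 13/21 = 182/462 = 13/33.
P(at least one) = 1 − 13/33 = 20/33.

20/33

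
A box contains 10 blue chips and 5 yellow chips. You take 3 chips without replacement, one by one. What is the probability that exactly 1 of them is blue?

One ordering (blue drawn first) has probability 10/15 × 5/14 × 4/13 = 200/2730 = 20/273.
There are C(3,1) = 3 such orderings, each equally likely, so P = 3 × 20/273 = 20/91.

20/91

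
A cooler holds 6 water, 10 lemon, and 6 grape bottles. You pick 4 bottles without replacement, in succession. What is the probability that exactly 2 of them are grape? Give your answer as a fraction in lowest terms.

360/1463

One ordering (grape drawn first) has probability 6/22 × 5/21 × 16/20 × 15/19 = 7200/175560 = 60/1463.
There are C(4,2) = 6 such orderings, each equally likely, so P = 6 × 60/1463 = 360/1463.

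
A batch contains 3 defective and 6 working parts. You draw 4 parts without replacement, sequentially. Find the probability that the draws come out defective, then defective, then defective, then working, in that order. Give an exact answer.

Chain rule:
P = 3/9 × 2/8 × 1/7 × 6/6 = 36/3024 = 1/84.

1/84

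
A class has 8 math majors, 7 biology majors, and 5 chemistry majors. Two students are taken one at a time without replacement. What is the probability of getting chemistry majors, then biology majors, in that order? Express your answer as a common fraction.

7/76

Multiply the probability of each draw given the previous ones:
P = 5/20 × 7/19 = 35/380 = 7/76.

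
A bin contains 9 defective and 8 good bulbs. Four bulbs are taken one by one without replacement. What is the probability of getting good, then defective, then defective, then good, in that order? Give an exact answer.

6/85

Each draw changes the counts, so multiply the conditional probabilities along the sequence:
P = 8/17 × 9/16 × 8/15 × 7/14 = 4032/57120 = 6/85.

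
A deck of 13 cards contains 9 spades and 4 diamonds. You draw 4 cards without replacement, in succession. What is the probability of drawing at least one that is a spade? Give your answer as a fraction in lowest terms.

714/715

P(no spades) = 4/13 × 3/12 × 2/11 × 1/10 = 24/17160 = 1/715.
P(at least one) = 1 − 1/715 = 714/715.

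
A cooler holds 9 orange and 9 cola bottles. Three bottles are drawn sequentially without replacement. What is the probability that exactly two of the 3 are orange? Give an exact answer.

One ordering (orange drawn first) has probability 9/18 × 8/17 × 9/16 = 648/4896 = 9/68.
There are C(3,2) = 3 such orderings, each equally likely, so P = 3 × 9/68 = 27/68.

27/68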